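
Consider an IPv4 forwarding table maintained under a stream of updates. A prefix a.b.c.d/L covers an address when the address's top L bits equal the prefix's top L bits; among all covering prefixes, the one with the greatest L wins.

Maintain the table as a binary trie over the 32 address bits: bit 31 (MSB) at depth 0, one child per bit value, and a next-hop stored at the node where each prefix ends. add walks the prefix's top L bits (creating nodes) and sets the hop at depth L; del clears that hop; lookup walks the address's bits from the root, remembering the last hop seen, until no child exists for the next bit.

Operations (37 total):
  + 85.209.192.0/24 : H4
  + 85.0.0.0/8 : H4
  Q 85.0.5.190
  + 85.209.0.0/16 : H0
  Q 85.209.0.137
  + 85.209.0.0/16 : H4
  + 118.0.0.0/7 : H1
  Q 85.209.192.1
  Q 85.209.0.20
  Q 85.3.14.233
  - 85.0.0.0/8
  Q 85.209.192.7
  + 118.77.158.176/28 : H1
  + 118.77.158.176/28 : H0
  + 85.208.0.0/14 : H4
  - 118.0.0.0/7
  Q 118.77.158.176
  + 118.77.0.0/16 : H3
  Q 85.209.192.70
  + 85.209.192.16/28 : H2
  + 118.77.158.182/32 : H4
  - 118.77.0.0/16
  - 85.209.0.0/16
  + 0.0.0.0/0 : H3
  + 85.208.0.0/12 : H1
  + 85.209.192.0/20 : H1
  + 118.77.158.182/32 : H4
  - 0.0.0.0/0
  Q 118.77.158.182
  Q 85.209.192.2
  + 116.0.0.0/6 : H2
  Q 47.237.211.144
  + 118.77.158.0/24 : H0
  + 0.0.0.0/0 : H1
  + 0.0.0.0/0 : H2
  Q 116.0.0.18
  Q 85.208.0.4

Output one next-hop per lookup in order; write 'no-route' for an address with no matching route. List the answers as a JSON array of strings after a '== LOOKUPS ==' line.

Trace:
  add 85.209.192.0/24 -> H4 at depth 24
  add 85.0.0.0/8 -> H4 at depth 8
  lookup 85.0.5.190: bits 01010101 walk d0:-→d1:-→d2:-→d3:-→d4:-→d5:-→d6:-→d7:-→d8:H4 -> H4
  add 85.209.0.0/16 -> H0 at depth 16
  lookup 85.209.0.137: bits 0101010111010001 walk d0:-→d1:-→d2:-→d3:-→d4:-→d5:-→d6:-→d7:-→d8:H4→d9:-→d10:-→d11:-→d12:-→d13:-→d14:-→d15:-→d16:H0 -> H0
  add 85.209.0.0/16 -> H4 at depth 16
  add 118.0.0.0/7 -> H1 at depth 7
  lookup 85.209.192.1: bits 010101011101000111000000 walk d0:-→d1:-→d2:-→d3:-→d4:-→d5:-→d6:-→d7:-→d8:H4→d9:-→d10:-→d11:-→d12:-→d13:-→d14:-→d15:-→d16:H4→d17:-→d18:-→d19:-→d20:-→d21:-→d22:-→d23:-→d24:H4 -> H4
  lookup 85.209.0.20: bits 0101010111010001 walk d0:-→d1:-→d2:-→d3:-→d4:-→d5:-→d6:-→d7:-→d8:H4→d9:-→d10:-→d11:-→d12:-→d13:-→d14:-→d15:-→d16:H4 -> H4
  lookup 85.3.14.233: bits 01010101 walk d0:-→d1:-→d2:-→d3:-→d4:-→d5:-→d6:-→d7:-→d8:H4 -> H4
  del 85.0.0.0/8 (clear depth 8)
  lookup 85.209.192.7: bits 010101011101000111000000 walk d0:-→d1:-→d2:-→d3:-→d4:-→d5:-→d6:-→d7:-→d8:-→d9:-→d10:-→d11:-→d12:-→d13:-→d14:-→d15:-→d16:H4→d17:-→d18:-→d19:-→d20:-→d21:-→d22:-→d23:-→d24:H4 -> H4
  add 118.77.158.176/28 -> H1 at depth 28
  add 118.77.158.176/28 -> H0 at depth 28
  add 85.208.0.0/14 -> H4 at depth 14
  del 118.0.0.0/7 (clear depth 7)
  lookup 118.77.158.176: bits 0111011001001101100111101011 walk d0:-→d1:-→d2:-→d3:-→d4:-→d5:-→d6:-→d7:-→d8:-→d9:-→d10:-→d11:-→d12:-→d13:-→d14:-→d15:-→d16:-→d17:-→d18:-→d19:-→d20:-→d21:-→d22:-→d23:-→d24:-→d25:-→d26:-→d27:-→d28:H0 -> H0
  add 118.77.0.0/16 -> H3 at depth 16
  lookup 85.209.192.70: bits 010101011101000111000000 walk d0:-→d1:-→d2:-→d3:-→d4:-→d5:-→d6:-→d7:-→d8:-→d9:-→d10:-→d11:-→d12:-→d13:-→d14:H4→d15:-→d16:H4→d17:-→d18:-→d19:-→d20:-→d21:-→d22:-→d23:-→d24:H4 -> H4
  add 85.209.192.16/28 -> H2 at depth 28
  add 118.77.158.182/32 -> H4 at depth 32
  del 118.77.0.0/16 (clear depth 16)
  del 85.209.0.0/16 (clear depth 16)
  add 0.0.0.0/0 -> H3 at depth 0
  add 85.208.0.0/12 -> H1 at depth 12
  add 85.209.192.0/20 -> H1 at depth 20
  add 118.77.158.182/32 -> H4 at depth 32
  del 0.0.0.0/0 (clear depth 0)
  lookup 118.77.158.182: bits 01110110010011011001111010110110 walk d0:-→d1:-→d2:-→d3:-→d4:-→d5:-→d6:-→d7:-→d8:-→d9:-→d10:-→d11:-→d12:-→d13:-→d14:-→d15:-→d16:-→d17:-→d18:-→d19:-→d20:-→d21:-→d22:-→d23:-→d24:-→d25:-→d26:-→d27:-→d28:H0→d29:-→d30:-→d31:-→d32:H4 -> H4
  lookup 85.209.192.2: bits 010101011101000111000000000 walk d0:-→d1:-→d2:-→d3:-→d4:-→d5:-→d6:-→d7:-→d8:-→d9:-→d10:-→d11:-→d12:H1→d13:-→d14:H4→d15:-→d16:-→d17:-→d18:-→d19:-→d20:H1→d21:-→d22:-→d23:-→d24:H4→d25:-→d26:-→d27:- -> H4
  add 116.0.0.0/6 -> H2 at depth 6
  lookup 47.237.211.144: bits 0 walk d0:-→d1:- -> no-route
  add 118.77.158.0/24 -> H0 at depth 24
  add 0.0.0.0/0 -> H1 at depth 0
  add 0.0.0.0/0 -> H2 at depth 0
  lookup 116.0.0.18: bits 011101 walk d0:H2→d1:-→d2:-→d3:-→d4:-→d5:-→d6:H2 -> H2
  lookup 85.208.0.4: bits 010101011101000 walk d0:H2→d1:-→d2:-→d3:-→d4:-→d5:-→d6:-→d7:-→d8:-→d9:-→d10:-→d11:-→d12:H1→d13:-→d14:H4→d15:- -> H4

== LOOKUPS ==
["H4","H0","H4","H4","H4","H4","H0","H4","H4","H4","no-route","H2","H4"]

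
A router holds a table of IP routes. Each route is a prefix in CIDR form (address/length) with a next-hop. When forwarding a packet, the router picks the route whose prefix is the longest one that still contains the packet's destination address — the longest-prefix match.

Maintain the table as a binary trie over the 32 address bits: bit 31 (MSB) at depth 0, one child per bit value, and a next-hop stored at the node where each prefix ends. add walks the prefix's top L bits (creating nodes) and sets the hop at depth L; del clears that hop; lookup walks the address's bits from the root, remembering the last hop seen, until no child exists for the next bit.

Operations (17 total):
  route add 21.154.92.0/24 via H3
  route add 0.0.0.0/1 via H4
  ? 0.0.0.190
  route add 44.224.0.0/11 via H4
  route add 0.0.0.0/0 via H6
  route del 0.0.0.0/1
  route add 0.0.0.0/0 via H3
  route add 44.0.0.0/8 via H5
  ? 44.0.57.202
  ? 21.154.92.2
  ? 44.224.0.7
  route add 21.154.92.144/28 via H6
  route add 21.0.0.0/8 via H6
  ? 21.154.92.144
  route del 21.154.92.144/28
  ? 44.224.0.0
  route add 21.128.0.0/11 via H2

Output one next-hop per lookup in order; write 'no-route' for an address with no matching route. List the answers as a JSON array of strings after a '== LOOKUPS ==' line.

Apply in order:
  add 21.154.92.0/24 -> H3 at depth 24
  add 0.0.0.0/1 -> H4 at depth 1
  Q 0.0.0.190: descend 000 ; hops seen [H4] ; pick H4
  add 44.224.0.0/11 -> H4 at depth 11
  add 0.0.0.0/0 -> H6 at depth 0
  - 0.0.0.0/1 clear@1
  add 0.0.0.0/0 -> H3 at depth 0
  add 44.0.0.0/8 -> H5 at depth 8
  Q 44.0.57.202: descend 00101100 ; hops seen [H3,H5] ; pick H5
  Q 21.154.92.2: descend 000101011001101001011100 ; hops seen [H3,H3] ; pick H3
  Q 44.224.0.7: descend 00101100111 ; hops seen [H3,H5,H4] ; pick H4
  add 21.154.92.144/28 -> H6 at depth 28
  add 21.0.0.0/8 -> H6 at depth 8
  Q 21.154.92.144: descend 0001010110011010010111001001 ; hops seen [H3,H6,H3,H6] ; pick H6
  - 21.154.92.144/28 clear@28
  Q 44.224.0.0: descend 00101100111 ; hops seen [H3,H5,H4] ; pick H4
  add 21.128.0.0/11 -> H2 at depth 11

== LOOKUPS ==
["H4","H5","H3","H4","H6","H4"]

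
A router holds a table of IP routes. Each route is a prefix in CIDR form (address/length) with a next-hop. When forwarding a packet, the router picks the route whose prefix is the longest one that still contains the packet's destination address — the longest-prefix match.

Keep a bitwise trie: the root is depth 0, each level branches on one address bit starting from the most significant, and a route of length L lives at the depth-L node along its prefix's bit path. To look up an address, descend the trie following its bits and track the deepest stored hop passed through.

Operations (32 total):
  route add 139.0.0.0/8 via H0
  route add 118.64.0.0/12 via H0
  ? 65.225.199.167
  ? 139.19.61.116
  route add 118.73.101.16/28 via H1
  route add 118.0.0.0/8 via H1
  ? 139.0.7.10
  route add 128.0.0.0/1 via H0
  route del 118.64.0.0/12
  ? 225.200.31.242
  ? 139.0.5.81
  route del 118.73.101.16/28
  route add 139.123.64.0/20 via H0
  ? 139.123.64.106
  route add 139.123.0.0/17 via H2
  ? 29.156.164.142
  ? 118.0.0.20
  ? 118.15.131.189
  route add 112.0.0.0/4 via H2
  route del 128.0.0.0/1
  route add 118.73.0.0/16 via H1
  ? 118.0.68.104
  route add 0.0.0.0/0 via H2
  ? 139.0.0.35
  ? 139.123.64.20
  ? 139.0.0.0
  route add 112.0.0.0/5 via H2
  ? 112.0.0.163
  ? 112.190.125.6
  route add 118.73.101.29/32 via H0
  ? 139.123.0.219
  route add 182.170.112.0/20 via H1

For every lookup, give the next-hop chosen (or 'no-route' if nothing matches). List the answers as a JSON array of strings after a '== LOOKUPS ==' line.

Apply in order:
  + 139.0.0.0/8 (H0) depth=8
  + 118.64.0.0/12 (H0) depth=12
  ? 65.225.199.167  path d0:-→d1:-→d2:-  best=no-route
  ? 139.19.61.116  path d0:-→d1:-→d2:-→d3:-→d4:-→d5:-→d6:-→d7:-→d8:H0  best=H0
  + 118.73.101.16/28 (H1) depth=28
  + 118.0.0.0/8 (H1) depth=8
  ? 139.0.7.10  path d0:-→d1:-→d2:-→d3:-→d4:-→d5:-→d6:-→d7:-→d8:H0  best=H0
  + 128.0.0.0/1 (H0) depth=1
  - 118.64.0.0/12 clear@12
  ? 225.200.31.242  path d0:-→d1:H0  best=H0
  ? 139.0.5.81  path d0:-→d1:H0→d2:-→d3:-→d4:-→d5:-→d6:-→d7:-→d8:H0  best=H0
  - 118.73.101.16/28 clear@28
  + 139.123.64.0/20 (H0) depth=20
  ? 139.123.64.106  path d0:-→d1:H0→d2:-→d3:-→d4:-→d5:-→d6:-→d7:-→d8:H0→d9:-→d10:-→d11:-→d12:-→d13:-→d14:-→d15:-→d16:-→d17:-→d18:-→d19:-→d20:H0  best=H0
  + 139.123.0.0/17 (H2) depth=17
  ? 29.156.164.142  path d0:-→d1:-  best=no-route
  ? 118.0.0.20  path d0:-→d1:-→d2:-→d3:-→d4:-→d5:-→d6:-→d7:-→d8:H1→d9:-  best=H1
  ? 118.15.131.189  path d0:-→d1:-→d2:-→d3:-→d4:-→d5:-→d6:-→d7:-→d8:H1→d9:-  best=H1
  + 112.0.0.0/4 (H2) depth=4
  - 128.0.0.0/1 clear@1
  + 118.73.0.0/16 (H1) depth=16
  ? 118.0.68.104  path d0:-→d1:-→d2:-→d3:-→d4:H2→d5:-→d6:-→d7:-→d8:H1→d9:-  best=H1
  + 0.0.0.0/0 (H2) depth=0
  ? 139.0.0.35  path d0:H2→d1:-→d2:-→d3:-→d4:-→d5:-→d6:-→d7:-→d8:H0→d9:-  best=H0
  ? 139.123.64.20  path d0:H2→d1:-→d2:-→d3:-→d4:-→d5:-→d6:-→d7:-→d8:H0→d9:-→d10:-→d11:-→d12:-→d13:-→d14:-→d15:-→d16:-→d17:H2→d18:-→d19:-→d20:H0  best=H0
  ? 139.0.0.0  path d0:H2→d1:-→d2:-→d3:-→d4:-→d5:-→d6:-→d7:-→d8:H0→d9:-  best=H0
  + 112.0.0.0/5 (H2) depth=5
  ? 112.0.0.163  path d0:H2→d1:-→d2:-→d3:-→d4:H2→d5:H2  best=H2
  ? 112.190.125.6  path d0:H2→d1:-→d2:-→d3:-→d4:H2→d5:H2  best=H2
  + 118.73.101.29/32 (H0) depth=32
  ? 139.123.0.219  path d0:H2→d1:-→d2:-→d3:-→d4:-→d5:-→d6:-→d7:-→d8:H0→d9:-→d10:-→d11:-→d12:-→d13:-→d14:-→d15:-→d16:-→d17:H2  best=H2
  + 182.170.112.0/20 (H1) depth=20

== LOOKUPS ==
["no-route","H0","H0","H0","H0","H0","no-route","H1","H1","H1","H0","H0","H0","H2","H2","H2"]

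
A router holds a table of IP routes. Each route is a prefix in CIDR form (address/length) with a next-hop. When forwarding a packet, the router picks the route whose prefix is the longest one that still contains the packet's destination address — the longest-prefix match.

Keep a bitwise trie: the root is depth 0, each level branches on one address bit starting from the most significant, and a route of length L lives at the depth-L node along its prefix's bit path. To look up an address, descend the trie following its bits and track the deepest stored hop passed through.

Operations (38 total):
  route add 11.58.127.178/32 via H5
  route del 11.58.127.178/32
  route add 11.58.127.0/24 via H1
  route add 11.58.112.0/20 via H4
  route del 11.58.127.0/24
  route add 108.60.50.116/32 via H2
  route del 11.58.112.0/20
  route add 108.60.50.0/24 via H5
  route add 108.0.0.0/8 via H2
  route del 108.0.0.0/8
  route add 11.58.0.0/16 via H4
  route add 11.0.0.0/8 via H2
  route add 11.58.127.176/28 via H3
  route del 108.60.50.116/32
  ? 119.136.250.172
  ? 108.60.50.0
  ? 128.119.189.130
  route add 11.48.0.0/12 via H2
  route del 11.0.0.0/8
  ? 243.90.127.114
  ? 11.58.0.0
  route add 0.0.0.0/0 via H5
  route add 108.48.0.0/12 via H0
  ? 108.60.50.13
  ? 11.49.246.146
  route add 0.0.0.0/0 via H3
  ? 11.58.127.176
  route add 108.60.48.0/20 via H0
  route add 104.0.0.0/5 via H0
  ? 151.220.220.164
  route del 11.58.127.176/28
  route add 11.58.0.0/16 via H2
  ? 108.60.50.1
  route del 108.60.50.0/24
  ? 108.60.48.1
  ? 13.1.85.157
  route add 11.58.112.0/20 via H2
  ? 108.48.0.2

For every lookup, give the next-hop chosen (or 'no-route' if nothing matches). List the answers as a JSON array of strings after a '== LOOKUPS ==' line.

Apply in order:
  + 11.58.127.178/32 (H5) depth=32
  del 11.58.127.178/32 (clear depth 32)
  + 11.58.127.0/24 (H1) depth=24
  + 11.58.112.0/20 (H4) depth=20
  del 11.58.127.0/24 (clear depth 24)
  + 108.60.50.116/32 (H2) depth=32
  del 11.58.112.0/20 (clear depth 20)
  + 108.60.50.0/24 (H5) depth=24
  + 108.0.0.0/8 (H2) depth=8
  del 108.0.0.0/8 (clear depth 8)
  + 11.58.0.0/16 (H4) depth=16
  + 11.0.0.0/8 (H2) depth=8
  + 11.58.127.176/28 (H3) depth=28
  del 108.60.50.116/32 (clear depth 32)
  ? 119.136.250.172  path d0:-→d1:-→d2:-→d3:-  best=no-route
  ? 108.60.50.0  path d0:-→d1:-→d2:-→d3:-→d4:-→d5:-→d6:-→d7:-→d8:-→d9:-→d10:-→d11:-→d12:-→d13:-→d14:-→d15:-→d16:-→d17:-→d18:-→d19:-→d20:-→d21:-→d22:-→d23:-→d24:H5→d25:-  best=H5
  ? 128.119.189.130  path d0:-  best=no-route
  + 11.48.0.0/12 (H2) depth=12
  del 11.0.0.0/8 (clear depth 8)
  ? 243.90.127.114  path d0:-  best=no-route
  ? 11.58.0.0  path d0:-→d1:-→d2:-→d3:-→d4:-→d5:-→d6:-→d7:-→d8:-→d9:-→d10:-→d11:-→d12:H2→d13:-→d14:-→d15:-→d16:H4→d17:-  best=H4
  + 0.0.0.0/0 (H5) depth=0
  + 108.48.0.0/12 (H0) depth=12
  ? 108.60.50.13  path d0:H5→d1:-→d2:-→d3:-→d4:-→d5:-→d6:-→d7:-→d8:-→d9:-→d10:-→d11:-→d12:H0→d13:-→d14:-→d15:-→d16:-→d17:-→d18:-→d19:-→d20:-→d21:-→d22:-→d23:-→d24:H5→d25:-  best=H5
  ? 11.49.246.146  path d0:H5→d1:-→d2:-→d3:-→d4:-→d5:-→d6:-→d7:-→d8:-→d9:-→d10:-→d11:-→d12:H2  best=H2
  + 0.0.0.0/0 (H3) depth=0
  ? 11.58.127.176  path d0:H3→d1:-→d2:-→d3:-→d4:-→d5:-→d6:-→d7:-→d8:-→d9:-→d10:-→d11:-→d12:H2→d13:-→d14:-→d15:-→d16:H4→d17:-→d18:-→d19:-→d20:-→d21:-→d22:-→d23:-→d24:-→d25:-→d26:-→d27:-→d28:H3→d29:-→d30:-  best=H3
  + 108.60.48.0/20 (H0) depth=20
  + 104.0.0.0/5 (H0) depth=5
  ? 151.220.220.164  path d0:H3  best=H3
  del 11.58.127.176/28 (clear depth 28)
  + 11.58.0.0/16 (H2) depth=16
  ? 108.60.50.1  path d0:H3→d1:-→d2:-→d3:-→d4:-→d5:H0→d6:-→d7:-→d8:-→d9:-→d10:-→d11:-→d12:H0→d13:-→d14:-→d15:-→d16:-→d17:-→d18:-→d19:-→d20:H0→d21:-→d22:-→d23:-→d24:H5→d25:-  best=H5
  del 108.60.50.0/24 (clear depth 24)
  ? 108.60.48.1  path d0:H3→d1:-→d2:-→d3:-→d4:-→d5:H0→d6:-→d7:-→d8:-→d9:-→d10:-→d11:-→d12:H0→d13:-→d14:-→d15:-→d16:-→d17:-→d18:-→d19:-→d20:H0→d21:-→d22:-  best=H0
  ? 13.1.85.157  path d0:H3→d1:-→d2:-→d3:-→d4:-→d5:-  best=H3
  + 11.58.112.0/20 (H2) depth=20
  ? 108.48.0.2  path d0:H3→d1:-→d2:-→d3:-→d4:-→d5:H0→d6:-→d7:-→d8:-→d9:-→d10:-→d11:-→d12:H0  best=H0

== LOOKUPS ==
["no-route","H5","no-route","no-route","H4","H5","H2","H3","H3","H5","H0","H3","H0"]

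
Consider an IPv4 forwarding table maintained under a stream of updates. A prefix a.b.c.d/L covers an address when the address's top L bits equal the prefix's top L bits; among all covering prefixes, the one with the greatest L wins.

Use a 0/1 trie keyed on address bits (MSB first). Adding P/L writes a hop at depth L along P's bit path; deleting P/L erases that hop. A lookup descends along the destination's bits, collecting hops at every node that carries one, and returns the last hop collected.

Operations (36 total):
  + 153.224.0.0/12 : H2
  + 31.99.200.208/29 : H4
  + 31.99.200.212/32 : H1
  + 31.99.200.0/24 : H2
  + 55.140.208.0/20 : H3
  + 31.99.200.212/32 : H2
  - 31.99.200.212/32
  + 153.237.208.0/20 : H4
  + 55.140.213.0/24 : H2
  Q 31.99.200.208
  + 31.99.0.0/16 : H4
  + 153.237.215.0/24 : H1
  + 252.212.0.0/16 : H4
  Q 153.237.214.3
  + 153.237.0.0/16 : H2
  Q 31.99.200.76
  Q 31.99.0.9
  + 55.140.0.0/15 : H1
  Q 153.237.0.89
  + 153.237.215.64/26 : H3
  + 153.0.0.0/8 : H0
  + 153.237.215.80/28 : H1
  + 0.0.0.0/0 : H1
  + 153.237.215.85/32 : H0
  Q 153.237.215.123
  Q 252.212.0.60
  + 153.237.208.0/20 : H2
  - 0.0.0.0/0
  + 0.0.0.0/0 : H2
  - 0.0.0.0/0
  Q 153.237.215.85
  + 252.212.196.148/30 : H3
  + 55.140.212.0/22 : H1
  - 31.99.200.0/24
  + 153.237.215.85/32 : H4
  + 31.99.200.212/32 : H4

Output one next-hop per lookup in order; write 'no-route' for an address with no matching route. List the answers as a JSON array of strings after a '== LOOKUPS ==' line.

Apply in order:
  + 153.224.0.0/12 (H2) depth=12
  + 31.99.200.208/29 (H4) depth=29
  + 31.99.200.212/32 (H1) depth=32
  + 31.99.200.0/24 (H2) depth=24
  + 55.140.208.0/20 (H3) depth=20
  + 31.99.200.212/32 (H2) depth=32
  del 31.99.200.212/32 (clear depth 32)
  + 153.237.208.0/20 (H4) depth=20
  + 55.140.213.0/24 (H2) depth=24
  lookup 31.99.200.208: bits 00011111011000111100100011010 walk d0:-→d1:-→d2:-→d3:-→d4:-→d5:-→d6:-→d7:-→d8:-→d9:-→d10:-→d11:-→d12:-→d13:-→d14:-→d15:-→d16:-→d17:-→d18:-→d19:-→d20:-→d21:-→d22:-→d23:-→d24:H2→d25:-→d26:-→d27:-→d28:-→d29:H4 -> H4
  + 31.99.0.0/16 (H4) depth=16
  + 153.237.215.0/24 (H1) depth=24
  + 252.212.0.0/16 (H4) depth=16
  lookup 153.237.214.3: bits 10011001111011011101011 walk d0:-→d1:-→d2:-→d3:-→d4:-→d5:-→d6:-→d7:-→d8:-→d9:-→d10:-→d11:-→d12:H2→d13:-→d14:-→d15:-→d16:-→d17:-→d18:-→d19:-→d20:H4→d21:-→d22:-→d23:- -> H4
  + 153.237.0.0/16 (H2) depth=16
  lookup 31.99.200.76: bits 000111110110001111001000 walk d0:-→d1:-→d2:-→d3:-→d4:-→d5:-→d6:-→d7:-→d8:-→d9:-→d10:-→d11:-→d12:-→d13:-→d14:-→d15:-→d16:H4→d17:-→d18:-→d19:-→d20:-→d21:-→d22:-→d23:-→d24:H2 -> H2
  lookup 31.99.0.9: bits 0001111101100011 walk d0:-→d1:-→d2:-→d3:-→d4:-→d5:-→d6:-→d7:-→d8:-→d9:-→d10:-→d11:-→d12:-→d13:-→d14:-→d15:-→d16:H4 -> H4
  + 55.140.0.0/15 (H1) depth=15
  lookup 153.237.0.89: bits 1001100111101101 walk d0:-→d1:-→d2:-→d3:-→d4:-→d5:-→d6:-→d7:-→d8:-→d9:-→d10:-→d11:-→d12:H2→d13:-→d14:-→d15:-→d16:H2 -> H2
  + 153.237.215.64/26 (H3) depth=26
  + 153.0.0.0/8 (H0) depth=8
  + 153.237.215.80/28 (H1) depth=28
  + 0.0.0.0/0 (H1) depth=0
  + 153.237.215.85/32 (H0) depth=32
  lookup 153.237.215.123: bits 10011001111011011101011101 walk d0:H1→d1:-→d2:-→d3:-→d4:-→d5:-→d6:-→d7:-→d8:H0→d9:-→d10:-→d11:-→d12:H2→d13:-→d14:-→d15:-→d16:H2→d17:-→d18:-→d19:-→d20:H4→d21:-→d22:-→d23:-→d24:H1→d25:-→d26:H3 -> H3
  lookup 252.212.0.60: bits 1111110011010100 walk d0:H1→d1:-→d2:-→d3:-→d4:-→d5:-→d6:-→d7:-→d8:-→d9:-→d10:-→d11:-→d12:-→d13:-→d14:-→d15:-→d16:H4 -> H4
  + 153.237.208.0/20 (H2) depth=20
  del 0.0.0.0/0 (clear depth 0)
  + 0.0.0.0/0 (H2) depth=0
  del 0.0.0.0/0 (clear depth 0)
  lookup 153.237.215.85: bits 10011001111011011101011101010101 walk d0:-→d1:-→d2:-→d3:-→d4:-→d5:-→d6:-→d7:-→d8:H0→d9:-→d10:-→d11:-→d12:H2→d13:-→d14:-→d15:-→d16:H2→d17:-→d18:-→d19:-→d20:H2→d21:-→d22:-→d23:-→d24:H1→d25:-→d26:H3→d27:-→d28:H1→d29:-→d30:-→d31:-→d32:H0 -> H0
  + 252.212.196.148/30 (H3) depth=30
  + 55.140.212.0/22 (H1) depth=22
  del 31.99.200.0/24 (clear depth 24)
  + 153.237.215.85/32 (H4) depth=32
  + 31.99.200.212/32 (H4) depth=32

== LOOKUPS ==
["H4","H4","H2","H4","H2","H3","H4","H0"]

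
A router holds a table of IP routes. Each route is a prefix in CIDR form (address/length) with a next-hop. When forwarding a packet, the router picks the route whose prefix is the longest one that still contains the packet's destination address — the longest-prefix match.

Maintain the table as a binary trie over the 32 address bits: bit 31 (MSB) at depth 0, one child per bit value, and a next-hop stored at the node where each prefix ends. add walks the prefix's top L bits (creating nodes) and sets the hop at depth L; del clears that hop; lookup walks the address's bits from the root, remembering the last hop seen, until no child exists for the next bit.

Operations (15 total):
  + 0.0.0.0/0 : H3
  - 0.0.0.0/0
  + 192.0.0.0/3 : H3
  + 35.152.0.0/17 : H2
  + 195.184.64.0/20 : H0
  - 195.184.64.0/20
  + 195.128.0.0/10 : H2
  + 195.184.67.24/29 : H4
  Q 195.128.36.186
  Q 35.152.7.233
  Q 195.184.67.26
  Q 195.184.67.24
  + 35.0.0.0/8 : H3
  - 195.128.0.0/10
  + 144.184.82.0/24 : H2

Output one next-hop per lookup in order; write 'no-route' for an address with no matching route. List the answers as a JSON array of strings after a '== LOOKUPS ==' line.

Process each operation:
  + 0.0.0.0/0 (H3) depth=0
  del 0.0.0.0/0 (clear depth 0)
  + 192.0.0.0/3 (H3) depth=3
  + 35.152.0.0/17 (H2) depth=17
  + 195.184.64.0/20 (H0) depth=20
  del 195.184.64.0/20 (clear depth 20)
  + 195.128.0.0/10 (H2) depth=10
  + 195.184.67.24/29 (H4) depth=29
  ? 195.128.36.186  path d0:-→d1:-→d2:-→d3:H3→d4:-→d5:-→d6:-→d7:-→d8:-→d9:-→d10:H2  best=H2
  ? 35.152.7.233  path d0:-→d1:-→d2:-→d3:-→d4:-→d5:-→d6:-→d7:-→d8:-→d9:-→d10:-→d11:-→d12:-→d13:-→d14:-→d15:-→d16:-→d17:H2  best=H2
  ? 195.184.67.26  path d0:-→d1:-→d2:-→d3:H3→d4:-→d5:-→d6:-→d7:-→d8:-→d9:-→d10:H2→d11:-→d12:-→d13:-→d14:-→d15:-→d16:-→d17:-→d18:-→d19:-→d20:-→d21:-→d22:-→d23:-→d24:-→d25:-→d26:-→d27:-→d28:-→d29:H4  best=H4
  ? 195.184.67.24  path d0:-→d1:-→d2:-→d3:H3→d4:-→d5:-→d6:-→d7:-→d8:-→d9:-→d10:H2→d11:-→d12:-→d13:-→d14:-→d15:-→d16:-→d17:-→d18:-→d19:-→d20:-→d21:-→d22:-→d23:-→d24:-→d25:-→d26:-→d27:-→d28:-→d29:H4  best=H4
  + 35.0.0.0/8 (H3) depth=8
  del 195.128.0.0/10 (clear depth 10)
  + 144.184.82.0/24 (H2) depth=24

== LOOKUPS ==
["H2","H2","H4","H4"]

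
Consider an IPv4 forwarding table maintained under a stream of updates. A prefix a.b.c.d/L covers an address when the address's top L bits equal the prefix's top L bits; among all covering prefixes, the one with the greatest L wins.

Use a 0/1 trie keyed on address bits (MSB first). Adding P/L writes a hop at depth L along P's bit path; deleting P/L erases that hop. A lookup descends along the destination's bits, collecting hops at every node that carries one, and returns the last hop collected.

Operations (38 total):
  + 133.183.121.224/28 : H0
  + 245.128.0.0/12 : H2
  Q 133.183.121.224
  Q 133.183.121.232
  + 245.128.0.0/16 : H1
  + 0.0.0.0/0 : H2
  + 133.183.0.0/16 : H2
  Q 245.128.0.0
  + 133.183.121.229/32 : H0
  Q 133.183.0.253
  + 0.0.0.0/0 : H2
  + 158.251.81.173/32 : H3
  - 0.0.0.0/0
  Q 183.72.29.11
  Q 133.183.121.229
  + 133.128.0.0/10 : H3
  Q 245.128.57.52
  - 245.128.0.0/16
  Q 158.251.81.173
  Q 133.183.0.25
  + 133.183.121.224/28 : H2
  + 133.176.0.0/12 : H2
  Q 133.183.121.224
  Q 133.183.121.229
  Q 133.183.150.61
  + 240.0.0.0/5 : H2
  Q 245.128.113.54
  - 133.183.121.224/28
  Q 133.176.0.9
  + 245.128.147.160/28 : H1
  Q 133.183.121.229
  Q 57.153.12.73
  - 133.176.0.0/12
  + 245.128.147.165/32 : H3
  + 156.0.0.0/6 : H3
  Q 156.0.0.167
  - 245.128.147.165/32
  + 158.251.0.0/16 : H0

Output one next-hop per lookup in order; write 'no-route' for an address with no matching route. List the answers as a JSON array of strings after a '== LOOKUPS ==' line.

Process each operation:
  + 133.183.121.224/28 (H0) depth=28
  + 245.128.0.0/12 (H2) depth=12
  Q 133.183.121.224: descend 1000010110110111011110011110 ; hops seen [H0] ; pick H0
  Q 133.183.121.232: descend 1000010110110111011110011110 ; hops seen [H0] ; pick H0
  + 245.128.0.0/16 (H1) depth=16
  + 0.0.0.0/0 (H2) depth=0
  + 133.183.0.0/16 (H2) depth=16
  Q 245.128.0.0: descend 1111010110000000 ; hops seen [H2,H2,H1] ; pick H1
  + 133.183.121.229/32 (H0) depth=32
  Q 133.183.0.253: descend 10000101101101110 ; hops seen [H2,H2] ; pick H2
  + 0.0.0.0/0 (H2) depth=0
  + 158.251.81.173/32 (H3) depth=32
  del 0.0.0.0/0 (clear depth 0)
  Q 183.72.29.11: descend 10 ; hops seen [∅] ; pick no-route
  Q 133.183.121.229: descend 10000101101101110111100111100101 ; hops seen [H2,H0,H0] ; pick H0
  + 133.128.0.0/10 (H3) depth=10
  Q 245.128.57.52: descend 1111010110000000 ; hops seen [H2,H1] ; pick H1
  del 245.128.0.0/16 (clear depth 16)
  Q 158.251.81.173: descend 10011110111110110101000110101101 ; hops seen [H3] ; pick H3
  Q 133.183.0.25: descend 10000101101101110 ; hops seen [H3,H2] ; pick H2
  + 133.183.121.224/28 (H2) depth=28
  + 133.176.0.0/12 (H2) depth=12
  Q 133.183.121.224: descend 10000101101101110111100111100 ; hops seen [H3,H2,H2,H2] ; pick H2
  Q 133.183.121.229: descend 10000101101101110111100111100101 ; hops seen [H3,H2,H2,H2,H0] ; pick H0
  Q 133.183.150.61: descend 1000010110110111 ; hops seen [H3,H2,H2] ; pick H2
  + 240.0.0.0/5 (H2) depth=5
  Q 245.128.113.54: descend 1111010110000000 ; hops seen [H2,H2] ; pick H2
  del 133.183.121.224/28 (clear depth 28)
  Q 133.176.0.9: descend 1000010110110 ; hops seen [H3,H2] ; pick H2
  + 245.128.147.160/28 (H1) depth=28
  Q 133.183.121.229: descend 10000101101101110111100111100101 ; hops seen [H3,H2,H2,H0] ; pick H0
  Q 57.153.12.73: descend ε ; hops seen [∅] ; pick no-route
  del 133.176.0.0/12 (clear depth 12)
  + 245.128.147.165/32 (H3) depth=32
  + 156.0.0.0/6 (H3) depth=6
  Q 156.0.0.167: descend 100111 ; hops seen [H3] ; pick H3
  del 245.128.147.165/32 (clear depth 32)
  + 158.251.0.0/16 (H0) depth=16

== LOOKUPS ==
["H0","H0","H1","H2","no-route","H0","H1","H3","H2","H2","H0","H2","H2","H2","H0","no-route","H3"]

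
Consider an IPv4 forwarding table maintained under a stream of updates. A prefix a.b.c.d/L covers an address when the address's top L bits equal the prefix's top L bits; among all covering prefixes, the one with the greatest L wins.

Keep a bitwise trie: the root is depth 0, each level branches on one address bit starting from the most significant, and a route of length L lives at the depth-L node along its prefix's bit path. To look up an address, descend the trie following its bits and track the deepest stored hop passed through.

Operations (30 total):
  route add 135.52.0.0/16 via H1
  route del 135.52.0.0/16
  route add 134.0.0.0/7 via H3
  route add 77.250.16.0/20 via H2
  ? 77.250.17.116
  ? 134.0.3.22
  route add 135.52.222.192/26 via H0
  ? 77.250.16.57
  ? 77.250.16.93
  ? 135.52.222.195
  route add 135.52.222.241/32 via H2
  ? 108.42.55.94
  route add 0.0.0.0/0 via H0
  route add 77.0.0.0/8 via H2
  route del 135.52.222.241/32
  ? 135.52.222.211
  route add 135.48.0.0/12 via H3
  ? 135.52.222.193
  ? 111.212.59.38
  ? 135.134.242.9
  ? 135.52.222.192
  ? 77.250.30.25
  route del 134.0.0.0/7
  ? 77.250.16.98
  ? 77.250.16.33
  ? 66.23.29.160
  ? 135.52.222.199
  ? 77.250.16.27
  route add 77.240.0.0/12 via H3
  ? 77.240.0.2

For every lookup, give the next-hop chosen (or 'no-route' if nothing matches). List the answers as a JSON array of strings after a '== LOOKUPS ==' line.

Process each operation:
  + 135.52.0.0/16 (H1) depth=16
  - 135.52.0.0/16 clear@16
  + 134.0.0.0/7 (H3) depth=7
  + 77.250.16.0/20 (H2) depth=20
  lookup 77.250.17.116: bits 01001101111110100001 walk d0:-→d1:-→d2:-→d3:-→d4:-→d5:-→d6:-→d7:-→d8:-→d9:-→d10:-→d11:-→d12:-→d13:-→d14:-→d15:-→d16:-→d17:-→d18:-→d19:-→d20:H2 -> H2
  lookup 134.0.3.22: bits 1000011 walk d0:-→d1:-→d2:-→d3:-→d4:-→d5:-→d6:-→d7:H3 -> H3
  + 135.52.222.192/26 (H0) depth=26
  lookup 77.250.16.57: bits 01001101111110100001 walk d0:-→d1:-→d2:-→d3:-→d4:-→d5:-→d6:-→d7:-→d8:-→d9:-→d10:-→d11:-→d12:-→d13:-→d14:-→d15:-→d16:-→d17:-→d18:-→d19:-→d20:H2 -> H2
  lookup 77.250.16.93: bits 01001101111110100001 walk d0:-→d1:-→d2:-→d3:-→d4:-→d5:-→d6:-→d7:-→d8:-→d9:-→d10:-→d11:-→d12:-→d13:-→d14:-→d15:-→d16:-→d17:-→d18:-→d19:-→d20:H2 -> H2
  lookup 135.52.222.195: bits 10000111001101001101111011 walk d0:-→d1:-→d2:-→d3:-→d4:-→d5:-→d6:-→d7:H3→d8:-→d9:-→d10:-→d11:-→d12:-→d13:-→d14:-→d15:-→d16:-→d17:-→d18:-→d19:-→d20:-→d21:-→d22:-→d23:-→d24:-→d25:-→d26:H0 -> H0
  + 135.52.222.241/32 (H2) depth=32
  lookup 108.42.55.94: bits 01 walk d0:-→d1:-→d2:- -> no-route
  + 0.0.0.0/0 (H0) depth=0
  + 77.0.0.0/8 (H2) depth=8
  - 135.52.222.241/32 clear@32
  lookup 135.52.222.211: bits 10000111001101001101111011 walk d0:H0→d1:-→d2:-→d3:-→d4:-→d5:-→d6:-→d7:H3→d8:-→d9:-→d10:-→d11:-→d12:-→d13:-→d14:-→d15:-→d16:-→d17:-→d18:-→d19:-→d20:-→d21:-→d22:-→d23:-→d24:-→d25:-→d26:H0 -> H0
  + 135.48.0.0/12 (H3) depth=12
  lookup 135.52.222.193: bits 10000111001101001101111011 walk d0:H0→d1:-→d2:-→d3:-→d4:-→d5:-→d6:-→d7:H3→d8:-→d9:-→d10:-→d11:-→d12:H3→d13:-→d14:-→d15:-→d16:-→d17:-→d18:-→d19:-→d20:-→d21:-→d22:-→d23:-→d24:-→d25:-→d26:H0 -> H0
  lookup 111.212.59.38: bits 01 walk d0:H0→d1:-→d2:- -> H0
  lookup 135.134.242.9: bits 10000111 walk d0:H0→d1:-→d2:-→d3:-→d4:-→d5:-→d6:-→d7:H3→d8:- -> H3
  lookup 135.52.222.192: bits 10000111001101001101111011 walk d0:H0→d1:-→d2:-→d3:-→d4:-→d5:-→d6:-→d7:H3→d8:-→d9:-→d10:-→d11:-→d12:H3→d13:-→d14:-→d15:-→d16:-→d17:-→d18:-→d19:-→d20:-→d21:-→d22:-→d23:-→d24:-→d25:-→d26:H0 -> H0
  lookup 77.250.30.25: bits 01001101111110100001 walk d0:H0→d1:-→d2:-→d3:-→d4:-→d5:-→d6:-→d7:-→d8:H2→d9:-→d10:-→d11:-→d12:-→d13:-→d14:-→d15:-→d16:-→d17:-→d18:-→d19:-→d20:H2 -> H2
  - 134.0.0.0/7 clear@7
  lookup 77.250.16.98: bits 01001101111110100001 walk d0:H0→d1:-→d2:-→d3:-→d4:-→d5:-→d6:-→d7:-→d8:H2→d9:-→d10:-→d11:-→d12:-→d13:-→d14:-→d15:-→d16:-→d17:-→d18:-→d19:-→d20:H2 -> H2
  lookup 77.250.16.33: bits 01001101111110100001 walk d0:H0→d1:-→d2:-→d3:-→d4:-→d5:-→d6:-→d7:-→d8:H2→d9:-→d10:-→d11:-→d12:-→d13:-→d14:-→d15:-→d16:-→d17:-→d18:-→d19:-→d20:H2 -> H2
  lookup 66.23.29.160: bits 0100 walk d0:H0→d1:-→d2:-→d3:-→d4:- -> H0
  lookup 135.52.222.199: bits 10000111001101001101111011 walk d0:H0→d1:-→d2:-→d3:-→d4:-→d5:-→d6:-→d7:-→d8:-→d9:-→d10:-→d11:-→d12:H3→d13:-→d14:-→d15:-→d16:-→d17:-→d18:-→d19:-→d20:-→d21:-→d22:-→d23:-→d24:-→d25:-→d26:H0 -> H0
  lookup 77.250.16.27: bits 01001101111110100001 walk d0:H0→d1:-→d2:-→d3:-→d4:-→d5:-→d6:-→d7:-→d8:H2→d9:-→d10:-→d11:-→d12:-→d13:-→d14:-→d15:-→d16:-→d17:-→d18:-→d19:-→d20:H2 -> H2
  + 77.240.0.0/12 (H3) depth=12
  lookup 77.240.0.2: bits 010011011111 walk d0:H0→d1:-→d2:-→d3:-→d4:-→d5:-→d6:-→d7:-→d8:H2→d9:-→d10:-→d11:-→d12:H3 -> H3

== LOOKUPS ==
["H2","H3","H2","H2","H0","no-route","H0","H0","H0","H3","H0","H2","H2","H2","H0","H0","H2","H3"]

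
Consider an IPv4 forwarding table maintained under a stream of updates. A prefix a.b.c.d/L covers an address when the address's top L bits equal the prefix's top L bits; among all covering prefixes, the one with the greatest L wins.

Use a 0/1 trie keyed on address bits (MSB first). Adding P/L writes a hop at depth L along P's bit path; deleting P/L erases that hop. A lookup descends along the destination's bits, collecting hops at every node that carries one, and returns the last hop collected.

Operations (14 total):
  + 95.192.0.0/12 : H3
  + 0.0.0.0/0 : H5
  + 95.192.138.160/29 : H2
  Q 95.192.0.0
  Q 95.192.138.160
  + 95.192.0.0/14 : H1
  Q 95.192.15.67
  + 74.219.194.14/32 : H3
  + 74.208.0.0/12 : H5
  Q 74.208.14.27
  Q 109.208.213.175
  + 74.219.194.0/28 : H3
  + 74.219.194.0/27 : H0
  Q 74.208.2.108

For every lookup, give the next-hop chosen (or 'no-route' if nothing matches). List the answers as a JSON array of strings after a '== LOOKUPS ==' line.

Trace:
  add 95.192.0.0/12 -> H3 at depth 12
  add 0.0.0.0/0 -> H5 at depth 0
  add 95.192.138.160/29 -> H2 at depth 29
  Q 95.192.0.0: descend 0101111111000000 ; hops seen [H5,H3] ; pick H3
  Q 95.192.138.160: descend 01011111110000001000101010100 ; hops seen [H5,H3,H2] ; pick H2
  add 95.192.0.0/14 -> H1 at depth 14
  Q 95.192.15.67: descend 0101111111000000 ; hops seen [H5,H3,H1] ; pick H1
  add 74.219.194.14/32 -> H3 at depth 32
  add 74.208.0.0/12 -> H5 at depth 12
  Q 74.208.14.27: descend 010010101101 ; hops seen [H5,H5] ; pick H5
  Q 109.208.213.175: descend 01 ; hops seen [H5] ; pick H5
  add 74.219.194.0/28 -> H3 at depth 28
  add 74.219.194.0/27 -> H0 at depth 27
  Q 74.208.2.108: descend 010010101101 ; hops seen [H5,H5] ; pick H5

== LOOKUPS ==
["H3","H2","H1","H5","H5","H5"]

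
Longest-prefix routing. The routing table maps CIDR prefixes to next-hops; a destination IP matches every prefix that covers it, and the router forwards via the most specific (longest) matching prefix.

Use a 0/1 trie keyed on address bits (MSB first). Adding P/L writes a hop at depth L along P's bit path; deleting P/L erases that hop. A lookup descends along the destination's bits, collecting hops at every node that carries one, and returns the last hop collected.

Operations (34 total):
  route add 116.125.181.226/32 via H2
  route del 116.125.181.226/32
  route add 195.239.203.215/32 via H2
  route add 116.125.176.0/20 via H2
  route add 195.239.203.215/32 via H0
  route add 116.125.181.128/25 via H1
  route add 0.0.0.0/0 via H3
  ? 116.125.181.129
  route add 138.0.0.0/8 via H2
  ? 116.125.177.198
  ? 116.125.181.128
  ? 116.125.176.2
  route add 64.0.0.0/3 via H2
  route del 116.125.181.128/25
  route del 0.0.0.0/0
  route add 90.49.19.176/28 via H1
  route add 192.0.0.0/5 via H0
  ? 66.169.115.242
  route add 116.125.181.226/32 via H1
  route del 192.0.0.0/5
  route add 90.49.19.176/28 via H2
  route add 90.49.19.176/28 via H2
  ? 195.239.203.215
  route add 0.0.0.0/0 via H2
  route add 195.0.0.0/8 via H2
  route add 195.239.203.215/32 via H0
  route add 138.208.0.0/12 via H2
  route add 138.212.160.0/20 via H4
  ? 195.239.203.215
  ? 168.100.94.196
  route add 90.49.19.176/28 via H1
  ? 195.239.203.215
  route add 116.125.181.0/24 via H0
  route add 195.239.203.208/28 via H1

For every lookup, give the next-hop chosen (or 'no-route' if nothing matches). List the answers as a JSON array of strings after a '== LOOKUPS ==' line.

Apply in order:
  + 116.125.181.226/32 (H2) depth=32
  del 116.125.181.226/32 (clear depth 32)
  + 195.239.203.215/32 (H2) depth=32
  + 116.125.176.0/20 (H2) depth=20
  + 195.239.203.215/32 (H0) depth=32
  + 116.125.181.128/25 (H1) depth=25
  + 0.0.0.0/0 (H3) depth=0
  lookup 116.125.181.129: bits 0111010001111101101101011 walk d0:H3→d1:-→d2:-→d3:-→d4:-→d5:-→d6:-→d7:-→d8:-→d9:-→d10:-→d11:-→d12:-→d13:-→d14:-→d15:-→d16:-→d17:-→d18:-→d19:-→d20:H2→d21:-→d22:-→d23:-→d24:-→d25:H1 -> H1
  + 138.0.0.0/8 (H2) depth=8
  lookup 116.125.177.198: bits 011101000111110110110 walk d0:H3→d1:-→d2:-→d3:-→d4:-→d5:-→d6:-→d7:-→d8:-→d9:-→d10:-→d11:-→d12:-→d13:-→d14:-→d15:-→d16:-→d17:-→d18:-→d19:-→d20:H2→d21:- -> H2
  lookup 116.125.181.128: bits 0111010001111101101101011 walk d0:H3→d1:-→d2:-→d3:-→d4:-→d5:-→d6:-→d7:-→d8:-→d9:-→d10:-→d11:-→d12:-→d13:-→d14:-→d15:-→d16:-→d17:-→d18:-→d19:-→d20:H2→d21:-→d22:-→d23:-→d24:-→d25:H1 -> H1
  lookup 116.125.176.2: bits 011101000111110110110 walk d0:H3→d1:-→d2:-→d3:-→d4:-→d5:-→d6:-→d7:-→d8:-→d9:-→d10:-→d11:-→d12:-→d13:-→d14:-→d15:-→d16:-→d17:-→d18:-→d19:-→d20:H2→d21:- -> H2
  + 64.0.0.0/3 (H2) depth=3
  del 116.125.181.128/25 (clear depth 25)
  del 0.0.0.0/0 (clear depth 0)
  + 90.49.19.176/28 (H1) depth=28
  + 192.0.0.0/5 (H0) depth=5
  lookup 66.169.115.242: bits 010 walk d0:-→d1:-→d2:-→d3:H2 -> H2
  + 116.125.181.226/32 (H1) depth=32
  del 192.0.0.0/5 (clear depth 5)
  + 90.49.19.176/28 (H2) depth=28
  + 90.49.19.176/28 (H2) depth=28
  lookup 195.239.203.215: bits 11000011111011111100101111010111 walk d0:-→d1:-→d2:-→d3:-→d4:-→d5:-→d6:-→d7:-→d8:-→d9:-→d10:-→d11:-→d12:-→d13:-→d14:-→d15:-→d16:-→d17:-→d18:-→d19:-→d20:-→d21:-→d22:-→d23:-→d24:-→d25:-→d26:-→d27:-→d28:-→d29:-→d30:-→d31:-→d32:H0 -> H0
  + 0.0.0.0/0 (H2) depth=0
  + 195.0.0.0/8 (H2) depth=8
  + 195.239.203.215/32 (H0) depth=32
  + 138.208.0.0/12 (H2) depth=12
  + 138.212.160.0/20 (H4) depth=20
  lookup 195.239.203.215: bits 11000011111011111100101111010111 walk d0:H2→d1:-→d2:-→d3:-→d4:-→d5:-→d6:-→d7:-→d8:H2→d9:-→d10:-→d11:-→d12:-→d13:-→d14:-→d15:-→d16:-→d17:-→d18:-→d19:-→d20:-→d21:-→d22:-→d23:-→d24:-→d25:-→d26:-→d27:-→d28:-→d29:-→d30:-→d31:-→d32:H0 -> H0
  lookup 168.100.94.196: bits 10 walk d0:H2→d1:-→d2:- -> H2
  + 90.49.19.176/28 (H1) depth=28
  lookup 195.239.203.215: bits 11000011111011111100101111010111 walk d0:H2→d1:-→d2:-→d3:-→d4:-→d5:-→d6:-→d7:-→d8:H2→d9:-→d10:-→d11:-→d12:-→d13:-→d14:-→d15:-→d16:-→d17:-→d18:-→d19:-→d20:-→d21:-→d22:-→d23:-→d24:-→d25:-→d26:-→d27:-→d28:-→d29:-→d30:-→d31:-→d32:H0 -> H0
  + 116.125.181.0/24 (H0) depth=24
  + 195.239.203.208/28 (H1) depth=28

== LOOKUPS ==
["H1","H2","H1","H2","H2","H0","H0","H2","H0"]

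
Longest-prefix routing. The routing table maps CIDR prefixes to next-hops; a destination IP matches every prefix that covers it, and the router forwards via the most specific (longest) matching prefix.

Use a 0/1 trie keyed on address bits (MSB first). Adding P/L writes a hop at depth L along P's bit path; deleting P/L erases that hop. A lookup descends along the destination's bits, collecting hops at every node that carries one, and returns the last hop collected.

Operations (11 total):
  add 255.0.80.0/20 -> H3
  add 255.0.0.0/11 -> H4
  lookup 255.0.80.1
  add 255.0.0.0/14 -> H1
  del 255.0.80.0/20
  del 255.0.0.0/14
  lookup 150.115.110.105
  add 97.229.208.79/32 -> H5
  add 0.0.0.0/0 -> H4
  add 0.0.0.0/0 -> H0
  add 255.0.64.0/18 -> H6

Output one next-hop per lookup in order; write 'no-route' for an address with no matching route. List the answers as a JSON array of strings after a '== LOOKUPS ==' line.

Trace:
  add 255.0.80.0/20 -> H3 at depth 20
  add 255.0.0.0/11 -> H4 at depth 11
  ? 255.0.80.1  path d0:-→d1:-→d2:-→d3:-→d4:-→d5:-→d6:-→d7:-→d8:-→d9:-→d10:-→d11:H4→d12:-→d13:-→d14:-→d15:-→d16:-→d17:-→d18:-→d19:-→d20:H3  best=H3
  add 255.0.0.0/14 -> H1 at depth 14
  - 255.0.80.0/20 clear@20
  - 255.0.0.0/14 clear@14
  ? 150.115.110.105  path d0:-→d1:-  best=no-route
  add 97.229.208.79/32 -> H5 at depth 32
  add 0.0.0.0/0 -> H4 at depth 0
  add 0.0.0.0/0 -> H0 at depth 0
  add 255.0.64.0/18 -> H6 at depth 18

== LOOKUPS ==
["H3","no-route"]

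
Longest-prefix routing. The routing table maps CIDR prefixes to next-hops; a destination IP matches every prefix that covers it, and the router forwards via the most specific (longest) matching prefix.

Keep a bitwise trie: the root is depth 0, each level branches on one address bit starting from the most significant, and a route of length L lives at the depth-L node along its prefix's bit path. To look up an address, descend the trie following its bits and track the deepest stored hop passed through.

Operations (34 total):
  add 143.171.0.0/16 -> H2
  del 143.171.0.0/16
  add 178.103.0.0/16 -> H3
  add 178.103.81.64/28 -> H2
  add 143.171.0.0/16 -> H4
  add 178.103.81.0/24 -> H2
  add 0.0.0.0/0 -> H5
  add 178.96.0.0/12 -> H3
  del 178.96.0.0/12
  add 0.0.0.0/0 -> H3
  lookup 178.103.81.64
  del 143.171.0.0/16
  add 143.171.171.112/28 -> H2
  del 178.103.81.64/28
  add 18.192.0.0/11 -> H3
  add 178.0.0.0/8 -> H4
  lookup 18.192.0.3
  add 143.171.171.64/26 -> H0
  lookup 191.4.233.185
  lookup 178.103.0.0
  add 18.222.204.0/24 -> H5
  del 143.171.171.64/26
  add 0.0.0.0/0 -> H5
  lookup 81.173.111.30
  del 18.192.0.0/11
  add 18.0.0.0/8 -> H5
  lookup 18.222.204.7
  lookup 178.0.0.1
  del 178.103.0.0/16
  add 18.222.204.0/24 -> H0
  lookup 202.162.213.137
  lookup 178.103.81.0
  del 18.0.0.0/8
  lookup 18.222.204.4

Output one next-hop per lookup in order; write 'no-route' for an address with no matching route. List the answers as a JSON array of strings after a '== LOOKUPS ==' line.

Apply in order:
  + 143.171.0.0/16 (H2) depth=16
  del 143.171.0.0/16 (clear depth 16)
  + 178.103.0.0/16 (H3) depth=16
  + 178.103.81.64/28 (H2) depth=28
  + 143.171.0.0/16 (H4) depth=16
  + 178.103.81.0/24 (H2) depth=24
  + 0.0.0.0/0 (H5) depth=0
  + 178.96.0.0/12 (H3) depth=12
  del 178.96.0.0/12 (clear depth 12)
  + 0.0.0.0/0 (H3) depth=0
  Q 178.103.81.64: descend 1011001001100111010100010100 ; hops seen [H3,H3,H2,H2] ; pick H2
  del 143.171.0.0/16 (clear depth 16)
  + 143.171.171.112/28 (H2) depth=28
  del 178.103.81.64/28 (clear depth 28)
  + 18.192.0.0/11 (H3) depth=11
  + 178.0.0.0/8 (H4) depth=8
  Q 18.192.0.3: descend 00010010110 ; hops seen [H3,H3] ; pick H3
  + 143.171.171.64/26 (H0) depth=26
  Q 191.4.233.185: descend 1011 ; hops seen [H3] ; pick H3
  Q 178.103.0.0: descend 10110010011001110 ; hops seen [H3,H4,H3] ; pick H3
  + 18.222.204.0/24 (H5) depth=24
  del 143.171.171.64/26 (clear depth 26)
  + 0.0.0.0/0 (H5) depth=0
  Q 81.173.111.30: descend 0 ; hops seen [H5] ; pick H5
  del 18.192.0.0/11 (clear depth 11)
  + 18.0.0.0/8 (H5) depth=8
  Q 18.222.204.7: descend 000100101101111011001100 ; hops seen [H5,H5,H5] ; pick H5
  Q 178.0.0.1: descend 101100100 ; hops seen [H5,H4] ; pick H4
  del 178.103.0.0/16 (clear depth 16)
  + 18.222.204.0/24 (H0) depth=24
  Q 202.162.213.137: descend 1 ; hops seen [H5] ; pick H5
  Q 178.103.81.0: descend 1011001001100111010100010 ; hops seen [H5,H4,H2] ; pick H2
  del 18.0.0.0/8 (clear depth 8)
  Q 18.222.204.4: descend 000100101101111011001100 ; hops seen [H5,H0] ; pick H0

== LOOKUPS ==
["H2","H3","H3","H3","H5","H5","H4","H5","H2","H0"]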